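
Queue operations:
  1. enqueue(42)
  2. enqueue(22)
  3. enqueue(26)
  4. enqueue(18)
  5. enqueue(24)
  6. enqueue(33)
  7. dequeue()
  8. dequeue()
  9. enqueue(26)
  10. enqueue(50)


enqueue(42) -> [42]
enqueue(22) -> [42, 22]
enqueue(26) -> [42, 22, 26]
enqueue(18) -> [42, 22, 26, 18]
enqueue(24) -> [42, 22, 26, 18, 24]
enqueue(33) -> [42, 22, 26, 18, 24, 33]
dequeue()->42, [22, 26, 18, 24, 33]
dequeue()->22, [26, 18, 24, 33]
enqueue(26) -> [26, 18, 24, 33, 26]
enqueue(50) -> [26, 18, 24, 33, 26, 50]

Final queue: [26, 18, 24, 33, 26, 50]


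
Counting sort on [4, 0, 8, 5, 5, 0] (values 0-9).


Input: [4, 0, 8, 5, 5, 0]
Counts: [2, 0, 0, 0, 1, 2, 0, 0, 1, 0]

Sorted: [0, 0, 4, 5, 5, 8]


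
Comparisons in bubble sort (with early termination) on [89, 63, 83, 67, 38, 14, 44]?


Algorithm: bubble sort (with early termination)
Input: [89, 63, 83, 67, 38, 14, 44]
Sorted: [14, 38, 44, 63, 67, 83, 89]

21


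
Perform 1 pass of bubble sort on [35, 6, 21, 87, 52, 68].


Initial: [35, 6, 21, 87, 52, 68]
Pass 1: [6, 21, 35, 52, 68, 87] (4 swaps)

After 1 pass: [6, 21, 35, 52, 68, 87]


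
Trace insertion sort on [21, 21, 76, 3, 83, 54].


Initial: [21, 21, 76, 3, 83, 54]
Insert 21: [21, 21, 76, 3, 83, 54]
Insert 76: [21, 21, 76, 3, 83, 54]
Insert 3: [3, 21, 21, 76, 83, 54]
Insert 83: [3, 21, 21, 76, 83, 54]
Insert 54: [3, 21, 21, 54, 76, 83]

Sorted: [3, 21, 21, 54, 76, 83]


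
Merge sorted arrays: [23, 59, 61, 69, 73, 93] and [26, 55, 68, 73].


Take 23 from A
Take 26 from B
Take 55 from B
Take 59 from A
Take 61 from A
Take 68 from B
Take 69 from A
Take 73 from A
Take 73 from B

Merged: [23, 26, 55, 59, 61, 68, 69, 73, 73, 93]


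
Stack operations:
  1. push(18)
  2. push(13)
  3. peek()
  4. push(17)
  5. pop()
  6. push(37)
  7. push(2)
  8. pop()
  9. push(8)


push(18) -> [18]
push(13) -> [18, 13]
peek()->13
push(17) -> [18, 13, 17]
pop()->17, [18, 13]
push(37) -> [18, 13, 37]
push(2) -> [18, 13, 37, 2]
pop()->2, [18, 13, 37]
push(8) -> [18, 13, 37, 8]

Final stack: [18, 13, 37, 8]


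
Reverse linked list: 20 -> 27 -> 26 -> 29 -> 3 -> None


Step 1: curr=20, set curr.next=prev(None) | reversed so far: 20
Step 2: curr=27, set curr.next=prev(20) | reversed so far: 27 -> 20
Step 3: curr=26, set curr.next=prev(27) | reversed so far: 26 -> 27 -> 20
Step 4: curr=29, set curr.next=prev(26) | reversed so far: 29 -> 26 -> 27 -> 20
Step 5: curr=3, set curr.next=prev(29) | reversed so far: 3 -> 29 -> 26 -> 27 -> 20

3 -> 29 -> 26 -> 27 -> 20 -> None


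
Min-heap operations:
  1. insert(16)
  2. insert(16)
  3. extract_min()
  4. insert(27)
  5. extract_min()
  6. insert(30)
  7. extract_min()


insert(16) -> [16]
insert(16) -> [16, 16]
extract_min()->16, [16]
insert(27) -> [16, 27]
extract_min()->16, [27]
insert(30) -> [27, 30]
extract_min()->27, [30]

Final heap: [30]


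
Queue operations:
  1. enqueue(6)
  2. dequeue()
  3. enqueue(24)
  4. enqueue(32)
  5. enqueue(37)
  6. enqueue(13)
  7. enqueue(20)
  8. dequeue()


enqueue(6) -> [6]
dequeue()->6, []
enqueue(24) -> [24]
enqueue(32) -> [24, 32]
enqueue(37) -> [24, 32, 37]
enqueue(13) -> [24, 32, 37, 13]
enqueue(20) -> [24, 32, 37, 13, 20]
dequeue()->24, [32, 37, 13, 20]

Final queue: [32, 37, 13, 20]


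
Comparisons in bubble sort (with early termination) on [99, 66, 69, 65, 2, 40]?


Algorithm: bubble sort (with early termination)
Input: [99, 66, 69, 65, 2, 40]
Sorted: [2, 40, 65, 66, 69, 99]

15


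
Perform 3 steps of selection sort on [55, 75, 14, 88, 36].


Initial: [55, 75, 14, 88, 36]
Step 1: min=14 at 2
  Swap: [14, 75, 55, 88, 36]
Step 2: min=36 at 4
  Swap: [14, 36, 55, 88, 75]
Step 3: min=55 at 2
  Swap: [14, 36, 55, 88, 75]

After 3 steps: [14, 36, 55, 88, 75]


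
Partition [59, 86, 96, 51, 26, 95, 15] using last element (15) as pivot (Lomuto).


Pivot: 15
Place pivot at 0: [15, 86, 96, 51, 26, 95, 59]

Partitioned: [15, 86, 96, 51, 26, 95, 59]


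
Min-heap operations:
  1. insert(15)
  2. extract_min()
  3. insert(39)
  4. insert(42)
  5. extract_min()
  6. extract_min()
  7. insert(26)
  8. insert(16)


insert(15) -> [15]
extract_min()->15, []
insert(39) -> [39]
insert(42) -> [39, 42]
extract_min()->39, [42]
extract_min()->42, []
insert(26) -> [26]
insert(16) -> [16, 26]

Final heap: [16, 26]


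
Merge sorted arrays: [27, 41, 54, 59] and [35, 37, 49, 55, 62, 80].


Take 27 from A
Take 35 from B
Take 37 from B
Take 41 from A
Take 49 from B
Take 54 from A
Take 55 from B
Take 59 from A

Merged: [27, 35, 37, 41, 49, 54, 55, 59, 62, 80]


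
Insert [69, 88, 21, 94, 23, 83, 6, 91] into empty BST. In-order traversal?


Insert 69: root
Insert 88: R from 69
Insert 21: L from 69
Insert 94: R from 69 -> R from 88
Insert 23: L from 69 -> R from 21
Insert 83: R from 69 -> L from 88
Insert 6: L from 69 -> L from 21
Insert 91: R from 69 -> R from 88 -> L from 94

In-order: [6, 21, 23, 69, 83, 88, 91, 94]


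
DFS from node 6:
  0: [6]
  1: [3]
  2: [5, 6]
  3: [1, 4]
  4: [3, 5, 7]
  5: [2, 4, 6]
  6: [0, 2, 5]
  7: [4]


Visit 6, push [5, 2, 0]
Visit 0, push []
Visit 2, push [5]
Visit 5, push [4]
Visit 4, push [7, 3]
Visit 3, push [1]
Visit 1, push []
Visit 7, push []

DFS order: [6, 0, 2, 5, 4, 3, 1, 7]


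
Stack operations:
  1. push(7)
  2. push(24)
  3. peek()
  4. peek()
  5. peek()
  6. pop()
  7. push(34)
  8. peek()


push(7) -> [7]
push(24) -> [7, 24]
peek()->24
peek()->24
peek()->24
pop()->24, [7]
push(34) -> [7, 34]
peek()->34

Final stack: [7, 34]


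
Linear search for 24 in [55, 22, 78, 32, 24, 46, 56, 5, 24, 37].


i=0: 55!=24
i=1: 22!=24
i=2: 78!=24
i=3: 32!=24
i=4: 24==24 found!

Found at 4, 5 comps


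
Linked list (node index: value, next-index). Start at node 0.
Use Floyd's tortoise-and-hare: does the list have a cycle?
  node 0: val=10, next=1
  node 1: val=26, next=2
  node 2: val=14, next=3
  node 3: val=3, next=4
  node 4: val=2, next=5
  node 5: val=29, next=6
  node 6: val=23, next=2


Floyd's tortoise (slow, +1) and hare (fast, +2):
  init: slow=0, fast=0
  step 1: slow=1, fast=2
  step 2: slow=2, fast=4
  step 3: slow=3, fast=6
  step 4: slow=4, fast=3
  step 5: slow=5, fast=5
  slow == fast at node 5: cycle detected

Cycle: yes


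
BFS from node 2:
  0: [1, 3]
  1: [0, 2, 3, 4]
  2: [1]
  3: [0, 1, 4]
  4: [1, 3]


Visit 2, enqueue [1]
Visit 1, enqueue [0, 3, 4]
Visit 0, enqueue []
Visit 3, enqueue []
Visit 4, enqueue []

BFS order: [2, 1, 0, 3, 4]


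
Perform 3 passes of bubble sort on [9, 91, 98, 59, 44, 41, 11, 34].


Initial: [9, 91, 98, 59, 44, 41, 11, 34]
Pass 1: [9, 91, 59, 44, 41, 11, 34, 98] (5 swaps)
Pass 2: [9, 59, 44, 41, 11, 34, 91, 98] (5 swaps)
Pass 3: [9, 44, 41, 11, 34, 59, 91, 98] (4 swaps)

After 3 passes: [9, 44, 41, 11, 34, 59, 91, 98]


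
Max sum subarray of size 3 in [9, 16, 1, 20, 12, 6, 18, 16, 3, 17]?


[0:3]: 26
[1:4]: 37
[2:5]: 33
[3:6]: 38
[4:7]: 36
[5:8]: 40
[6:9]: 37
[7:10]: 36

Max: 40 at [5:8]


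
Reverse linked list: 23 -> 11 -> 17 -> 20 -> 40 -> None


Step 1: curr=23, set curr.next=prev(None) | reversed so far: 23
Step 2: curr=11, set curr.next=prev(23) | reversed so far: 11 -> 23
Step 3: curr=17, set curr.next=prev(11) | reversed so far: 17 -> 11 -> 23
Step 4: curr=20, set curr.next=prev(17) | reversed so far: 20 -> 17 -> 11 -> 23
Step 5: curr=40, set curr.next=prev(20) | reversed so far: 40 -> 20 -> 17 -> 11 -> 23

40 -> 20 -> 17 -> 11 -> 23 -> None


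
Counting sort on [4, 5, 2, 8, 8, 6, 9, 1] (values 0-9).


Input: [4, 5, 2, 8, 8, 6, 9, 1]
Counts: [0, 1, 1, 0, 1, 1, 1, 0, 2, 1]

Sorted: [1, 2, 4, 5, 6, 8, 8, 9]


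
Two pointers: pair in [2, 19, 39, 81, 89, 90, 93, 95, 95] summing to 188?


lo=0(2)+hi=8(95)=97
lo=1(19)+hi=8(95)=114
lo=2(39)+hi=8(95)=134
lo=3(81)+hi=8(95)=176
lo=4(89)+hi=8(95)=184
lo=5(90)+hi=8(95)=185
lo=6(93)+hi=8(95)=188

Yes: 93+95=188


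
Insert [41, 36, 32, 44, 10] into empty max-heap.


Insert 41: [41]
Insert 36: [41, 36]
Insert 32: [41, 36, 32]
Insert 44: [44, 41, 32, 36]
Insert 10: [44, 41, 32, 36, 10]

Final heap: [44, 41, 32, 36, 10]


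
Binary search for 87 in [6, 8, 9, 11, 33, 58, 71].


Step 1: lo=0, hi=6, mid=3, val=11
Step 2: lo=4, hi=6, mid=5, val=58
Step 3: lo=6, hi=6, mid=6, val=71

Not found


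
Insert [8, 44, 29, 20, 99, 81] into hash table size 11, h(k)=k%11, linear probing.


Insert 8: h=8 -> slot 8
Insert 44: h=0 -> slot 0
Insert 29: h=7 -> slot 7
Insert 20: h=9 -> slot 9
Insert 99: h=0, 1 probes -> slot 1
Insert 81: h=4 -> slot 4

Table: [44, 99, None, None, 81, None, None, 29, 8, 20, None]


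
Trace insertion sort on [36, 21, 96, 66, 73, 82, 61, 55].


Initial: [36, 21, 96, 66, 73, 82, 61, 55]
Insert 21: [21, 36, 96, 66, 73, 82, 61, 55]
Insert 96: [21, 36, 96, 66, 73, 82, 61, 55]
Insert 66: [21, 36, 66, 96, 73, 82, 61, 55]
Insert 73: [21, 36, 66, 73, 96, 82, 61, 55]
Insert 82: [21, 36, 66, 73, 82, 96, 61, 55]
Insert 61: [21, 36, 61, 66, 73, 82, 96, 55]
Insert 55: [21, 36, 55, 61, 66, 73, 82, 96]

Sorted: [21, 36, 55, 61, 66, 73, 82, 96]


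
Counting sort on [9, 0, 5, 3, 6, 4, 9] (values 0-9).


Input: [9, 0, 5, 3, 6, 4, 9]
Counts: [1, 0, 0, 1, 1, 1, 1, 0, 0, 2]

Sorted: [0, 3, 4, 5, 6, 9, 9]


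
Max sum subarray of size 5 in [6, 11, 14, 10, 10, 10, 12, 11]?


[0:5]: 51
[1:6]: 55
[2:7]: 56
[3:8]: 53

Max: 56 at [2:7]


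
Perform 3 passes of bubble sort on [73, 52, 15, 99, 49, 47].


Initial: [73, 52, 15, 99, 49, 47]
Pass 1: [52, 15, 73, 49, 47, 99] (4 swaps)
Pass 2: [15, 52, 49, 47, 73, 99] (3 swaps)
Pass 3: [15, 49, 47, 52, 73, 99] (2 swaps)

After 3 passes: [15, 49, 47, 52, 73, 99]


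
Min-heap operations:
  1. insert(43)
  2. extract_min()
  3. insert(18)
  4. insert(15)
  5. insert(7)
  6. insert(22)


insert(43) -> [43]
extract_min()->43, []
insert(18) -> [18]
insert(15) -> [15, 18]
insert(7) -> [7, 18, 15]
insert(22) -> [7, 18, 15, 22]

Final heap: [7, 18, 15, 22]


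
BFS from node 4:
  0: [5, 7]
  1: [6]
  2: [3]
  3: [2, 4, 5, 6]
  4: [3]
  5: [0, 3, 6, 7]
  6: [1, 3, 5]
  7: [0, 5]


Visit 4, enqueue [3]
Visit 3, enqueue [2, 5, 6]
Visit 2, enqueue []
Visit 5, enqueue [0, 7]
Visit 6, enqueue [1]
Visit 0, enqueue []
Visit 7, enqueue []
Visit 1, enqueue []

BFS order: [4, 3, 2, 5, 6, 0, 7, 1]


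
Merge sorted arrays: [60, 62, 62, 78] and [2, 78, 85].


Take 2 from B
Take 60 from A
Take 62 from A
Take 62 from A
Take 78 from A

Merged: [2, 60, 62, 62, 78, 78, 85]


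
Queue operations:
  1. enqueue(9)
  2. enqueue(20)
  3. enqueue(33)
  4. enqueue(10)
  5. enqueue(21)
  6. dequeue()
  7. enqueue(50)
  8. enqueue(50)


enqueue(9) -> [9]
enqueue(20) -> [9, 20]
enqueue(33) -> [9, 20, 33]
enqueue(10) -> [9, 20, 33, 10]
enqueue(21) -> [9, 20, 33, 10, 21]
dequeue()->9, [20, 33, 10, 21]
enqueue(50) -> [20, 33, 10, 21, 50]
enqueue(50) -> [20, 33, 10, 21, 50, 50]

Final queue: [20, 33, 10, 21, 50, 50]


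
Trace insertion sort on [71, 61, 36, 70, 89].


Initial: [71, 61, 36, 70, 89]
Insert 61: [61, 71, 36, 70, 89]
Insert 36: [36, 61, 71, 70, 89]
Insert 70: [36, 61, 70, 71, 89]
Insert 89: [36, 61, 70, 71, 89]

Sorted: [36, 61, 70, 71, 89]


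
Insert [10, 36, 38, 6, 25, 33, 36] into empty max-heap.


Insert 10: [10]
Insert 36: [36, 10]
Insert 38: [38, 10, 36]
Insert 6: [38, 10, 36, 6]
Insert 25: [38, 25, 36, 6, 10]
Insert 33: [38, 25, 36, 6, 10, 33]
Insert 36: [38, 25, 36, 6, 10, 33, 36]

Final heap: [38, 25, 36, 6, 10, 33, 36]


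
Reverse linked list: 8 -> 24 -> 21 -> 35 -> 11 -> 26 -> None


Step 1: curr=8, set curr.next=prev(None) | reversed so far: 8
Step 2: curr=24, set curr.next=prev(8) | reversed so far: 24 -> 8
Step 3: curr=21, set curr.next=prev(24) | reversed so far: 21 -> 24 -> 8
Step 4: curr=35, set curr.next=prev(21) | reversed so far: 35 -> 21 -> 24 -> 8
Step 5: curr=11, set curr.next=prev(35) | reversed so far: 11 -> 35 -> 21 -> 24 -> 8
Step 6: curr=26, set curr.next=prev(11) | reversed so far: 26 -> 11 -> 35 -> 21 -> 24 -> 8

26 -> 11 -> 35 -> 21 -> 24 -> 8 -> None


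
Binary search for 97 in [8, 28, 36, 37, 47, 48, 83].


Step 1: lo=0, hi=6, mid=3, val=37
Step 2: lo=4, hi=6, mid=5, val=48
Step 3: lo=6, hi=6, mid=6, val=83

Not found


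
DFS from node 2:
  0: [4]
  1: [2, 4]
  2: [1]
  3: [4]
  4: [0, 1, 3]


Visit 2, push [1]
Visit 1, push [4]
Visit 4, push [3, 0]
Visit 0, push []
Visit 3, push []

DFS order: [2, 1, 4, 0, 3]


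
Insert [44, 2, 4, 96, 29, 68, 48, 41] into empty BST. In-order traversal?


Insert 44: root
Insert 2: L from 44
Insert 4: L from 44 -> R from 2
Insert 96: R from 44
Insert 29: L from 44 -> R from 2 -> R from 4
Insert 68: R from 44 -> L from 96
Insert 48: R from 44 -> L from 96 -> L from 68
Insert 41: L from 44 -> R from 2 -> R from 4 -> R from 29

In-order: [2, 4, 29, 41, 44, 48, 68, 96]


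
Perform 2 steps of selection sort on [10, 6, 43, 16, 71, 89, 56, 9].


Initial: [10, 6, 43, 16, 71, 89, 56, 9]
Step 1: min=6 at 1
  Swap: [6, 10, 43, 16, 71, 89, 56, 9]
Step 2: min=9 at 7
  Swap: [6, 9, 43, 16, 71, 89, 56, 10]

After 2 steps: [6, 9, 43, 16, 71, 89, 56, 10]


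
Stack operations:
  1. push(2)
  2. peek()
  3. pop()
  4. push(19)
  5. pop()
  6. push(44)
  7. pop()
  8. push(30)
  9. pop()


push(2) -> [2]
peek()->2
pop()->2, []
push(19) -> [19]
pop()->19, []
push(44) -> [44]
pop()->44, []
push(30) -> [30]
pop()->30, []

Final stack: []


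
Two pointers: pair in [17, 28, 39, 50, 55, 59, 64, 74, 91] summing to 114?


lo=0(17)+hi=8(91)=108
lo=1(28)+hi=8(91)=119
lo=1(28)+hi=7(74)=102
lo=2(39)+hi=7(74)=113
lo=3(50)+hi=7(74)=124
lo=3(50)+hi=6(64)=114

Yes: 50+64=114


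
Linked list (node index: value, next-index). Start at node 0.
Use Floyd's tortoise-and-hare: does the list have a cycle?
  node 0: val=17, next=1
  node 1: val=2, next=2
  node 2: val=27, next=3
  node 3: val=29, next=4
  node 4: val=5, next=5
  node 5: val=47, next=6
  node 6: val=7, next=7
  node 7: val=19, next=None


Floyd's tortoise (slow, +1) and hare (fast, +2):
  init: slow=0, fast=0
  step 1: slow=1, fast=2
  step 2: slow=2, fast=4
  step 3: slow=3, fast=6
  step 4: fast 6->7->None, no cycle

Cycle: no


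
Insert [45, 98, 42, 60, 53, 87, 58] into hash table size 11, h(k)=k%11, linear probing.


Insert 45: h=1 -> slot 1
Insert 98: h=10 -> slot 10
Insert 42: h=9 -> slot 9
Insert 60: h=5 -> slot 5
Insert 53: h=9, 2 probes -> slot 0
Insert 87: h=10, 3 probes -> slot 2
Insert 58: h=3 -> slot 3

Table: [53, 45, 87, 58, None, 60, None, None, None, 42, 98]


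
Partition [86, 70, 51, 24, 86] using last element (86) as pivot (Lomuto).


Pivot: 86
  86 <= 86: advance i (no swap)
  70 <= 86: advance i (no swap)
  51 <= 86: advance i (no swap)
  24 <= 86: advance i (no swap)
Place pivot at 4: [86, 70, 51, 24, 86]

Partitioned: [86, 70, 51, 24, 86]


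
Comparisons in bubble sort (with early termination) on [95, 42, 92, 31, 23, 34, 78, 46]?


Algorithm: bubble sort (with early termination)
Input: [95, 42, 92, 31, 23, 34, 78, 46]
Sorted: [23, 31, 34, 42, 46, 78, 92, 95]

25


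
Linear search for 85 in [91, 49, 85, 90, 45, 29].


i=0: 91!=85
i=1: 49!=85
i=2: 85==85 found!

Found at 2, 3 comps


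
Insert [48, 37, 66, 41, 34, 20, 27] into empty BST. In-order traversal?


Insert 48: root
Insert 37: L from 48
Insert 66: R from 48
Insert 41: L from 48 -> R from 37
Insert 34: L from 48 -> L from 37
Insert 20: L from 48 -> L from 37 -> L from 34
Insert 27: L from 48 -> L from 37 -> L from 34 -> R from 20

In-order: [20, 27, 34, 37, 41, 48, 66]


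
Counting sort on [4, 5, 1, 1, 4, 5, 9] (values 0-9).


Input: [4, 5, 1, 1, 4, 5, 9]
Counts: [0, 2, 0, 0, 2, 2, 0, 0, 0, 1]

Sorted: [1, 1, 4, 4, 5, 5, 9]


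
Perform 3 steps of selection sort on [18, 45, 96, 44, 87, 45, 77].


Initial: [18, 45, 96, 44, 87, 45, 77]
Step 1: min=18 at 0
  Swap: [18, 45, 96, 44, 87, 45, 77]
Step 2: min=44 at 3
  Swap: [18, 44, 96, 45, 87, 45, 77]
Step 3: min=45 at 3
  Swap: [18, 44, 45, 96, 87, 45, 77]

After 3 steps: [18, 44, 45, 96, 87, 45, 77]


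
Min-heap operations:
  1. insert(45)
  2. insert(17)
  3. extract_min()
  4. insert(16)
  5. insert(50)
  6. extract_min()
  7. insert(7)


insert(45) -> [45]
insert(17) -> [17, 45]
extract_min()->17, [45]
insert(16) -> [16, 45]
insert(50) -> [16, 45, 50]
extract_min()->16, [45, 50]
insert(7) -> [7, 50, 45]

Final heap: [7, 50, 45]


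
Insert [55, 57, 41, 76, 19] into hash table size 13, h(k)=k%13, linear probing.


Insert 55: h=3 -> slot 3
Insert 57: h=5 -> slot 5
Insert 41: h=2 -> slot 2
Insert 76: h=11 -> slot 11
Insert 19: h=6 -> slot 6

Table: [None, None, 41, 55, None, 57, 19, None, None, None, None, 76, None]


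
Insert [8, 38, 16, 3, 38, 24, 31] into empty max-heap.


Insert 8: [8]
Insert 38: [38, 8]
Insert 16: [38, 8, 16]
Insert 3: [38, 8, 16, 3]
Insert 38: [38, 38, 16, 3, 8]
Insert 24: [38, 38, 24, 3, 8, 16]
Insert 31: [38, 38, 31, 3, 8, 16, 24]

Final heap: [38, 38, 31, 3, 8, 16, 24]


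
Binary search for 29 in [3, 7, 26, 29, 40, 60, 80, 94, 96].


Step 1: lo=0, hi=8, mid=4, val=40
Step 2: lo=0, hi=3, mid=1, val=7
Step 3: lo=2, hi=3, mid=2, val=26
Step 4: lo=3, hi=3, mid=3, val=29

Found at index 3


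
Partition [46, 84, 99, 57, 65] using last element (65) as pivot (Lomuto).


Pivot: 65
  46 <= 65: advance i (no swap)
  57 <= 65: swap -> [46, 57, 99, 84, 65]
Place pivot at 2: [46, 57, 65, 84, 99]

Partitioned: [46, 57, 65, 84, 99]


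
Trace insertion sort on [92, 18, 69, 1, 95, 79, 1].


Initial: [92, 18, 69, 1, 95, 79, 1]
Insert 18: [18, 92, 69, 1, 95, 79, 1]
Insert 69: [18, 69, 92, 1, 95, 79, 1]
Insert 1: [1, 18, 69, 92, 95, 79, 1]
Insert 95: [1, 18, 69, 92, 95, 79, 1]
Insert 79: [1, 18, 69, 79, 92, 95, 1]
Insert 1: [1, 1, 18, 69, 79, 92, 95]

Sorted: [1, 1, 18, 69, 79, 92, 95]


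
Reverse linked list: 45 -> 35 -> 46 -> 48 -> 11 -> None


Step 1: curr=45, set curr.next=prev(None) | reversed so far: 45
Step 2: curr=35, set curr.next=prev(45) | reversed so far: 35 -> 45
Step 3: curr=46, set curr.next=prev(35) | reversed so far: 46 -> 35 -> 45
Step 4: curr=48, set curr.next=prev(46) | reversed so far: 48 -> 46 -> 35 -> 45
Step 5: curr=11, set curr.next=prev(48) | reversed so far: 11 -> 48 -> 46 -> 35 -> 45

11 -> 48 -> 46 -> 35 -> 45 -> None


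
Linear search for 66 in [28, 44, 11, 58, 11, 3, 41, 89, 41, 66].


i=0: 28!=66
i=1: 44!=66
i=2: 11!=66
i=3: 58!=66
i=4: 11!=66
i=5: 3!=66
i=6: 41!=66
i=7: 89!=66
i=8: 41!=66
i=9: 66==66 found!

Found at 9, 10 comps


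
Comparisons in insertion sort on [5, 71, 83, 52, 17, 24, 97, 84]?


Algorithm: insertion sort
Input: [5, 71, 83, 52, 17, 24, 97, 84]
Sorted: [5, 17, 24, 52, 71, 83, 84, 97]

16


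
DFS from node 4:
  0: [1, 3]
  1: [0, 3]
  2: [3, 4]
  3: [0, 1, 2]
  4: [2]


Visit 4, push [2]
Visit 2, push [3]
Visit 3, push [1, 0]
Visit 0, push [1]
Visit 1, push []

DFS order: [4, 2, 3, 0, 1]


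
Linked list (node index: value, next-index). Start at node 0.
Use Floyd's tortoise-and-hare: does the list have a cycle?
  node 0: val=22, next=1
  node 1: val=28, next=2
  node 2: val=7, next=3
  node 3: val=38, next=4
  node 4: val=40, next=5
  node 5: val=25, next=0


Floyd's tortoise (slow, +1) and hare (fast, +2):
  init: slow=0, fast=0
  step 1: slow=1, fast=2
  step 2: slow=2, fast=4
  step 3: slow=3, fast=0
  step 4: slow=4, fast=2
  step 5: slow=5, fast=4
  step 6: slow=0, fast=0
  slow == fast at node 0: cycle detected

Cycle: yes


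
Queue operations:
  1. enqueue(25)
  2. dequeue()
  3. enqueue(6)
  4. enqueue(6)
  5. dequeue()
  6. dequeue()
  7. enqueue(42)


enqueue(25) -> [25]
dequeue()->25, []
enqueue(6) -> [6]
enqueue(6) -> [6, 6]
dequeue()->6, [6]
dequeue()->6, []
enqueue(42) -> [42]

Final queue: [42]


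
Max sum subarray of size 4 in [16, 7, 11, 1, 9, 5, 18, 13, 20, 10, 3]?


[0:4]: 35
[1:5]: 28
[2:6]: 26
[3:7]: 33
[4:8]: 45
[5:9]: 56
[6:10]: 61
[7:11]: 46

Max: 61 at [6:10]


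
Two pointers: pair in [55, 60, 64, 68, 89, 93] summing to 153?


lo=0(55)+hi=5(93)=148
lo=1(60)+hi=5(93)=153

Yes: 60+93=153


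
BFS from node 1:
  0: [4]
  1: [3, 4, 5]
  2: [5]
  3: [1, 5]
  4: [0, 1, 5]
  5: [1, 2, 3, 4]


Visit 1, enqueue [3, 4, 5]
Visit 3, enqueue []
Visit 4, enqueue [0]
Visit 5, enqueue [2]
Visit 0, enqueue []
Visit 2, enqueue []

BFS order: [1, 3, 4, 5, 0, 2]


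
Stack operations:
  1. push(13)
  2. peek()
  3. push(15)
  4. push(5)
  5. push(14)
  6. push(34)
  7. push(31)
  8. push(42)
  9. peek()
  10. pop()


push(13) -> [13]
peek()->13
push(15) -> [13, 15]
push(5) -> [13, 15, 5]
push(14) -> [13, 15, 5, 14]
push(34) -> [13, 15, 5, 14, 34]
push(31) -> [13, 15, 5, 14, 34, 31]
push(42) -> [13, 15, 5, 14, 34, 31, 42]
peek()->42
pop()->42, [13, 15, 5, 14, 34, 31]

Final stack: [13, 15, 5, 14, 34, 31]


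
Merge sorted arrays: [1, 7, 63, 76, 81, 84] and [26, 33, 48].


Take 1 from A
Take 7 from A
Take 26 from B
Take 33 from B
Take 48 from B

Merged: [1, 7, 26, 33, 48, 63, 76, 81, 84]


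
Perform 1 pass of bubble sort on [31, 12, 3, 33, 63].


Initial: [31, 12, 3, 33, 63]
Pass 1: [12, 3, 31, 33, 63] (2 swaps)

After 1 pass: [12, 3, 31, 33, 63]


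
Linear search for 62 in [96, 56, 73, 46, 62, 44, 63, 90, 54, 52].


i=0: 96!=62
i=1: 56!=62
i=2: 73!=62
i=3: 46!=62
i=4: 62==62 found!

Found at 4, 5 comps


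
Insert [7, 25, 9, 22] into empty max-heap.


Insert 7: [7]
Insert 25: [25, 7]
Insert 9: [25, 7, 9]
Insert 22: [25, 22, 9, 7]

Final heap: [25, 22, 9, 7]


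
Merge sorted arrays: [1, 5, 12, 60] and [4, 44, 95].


Take 1 from A
Take 4 from B
Take 5 from A
Take 12 from A
Take 44 from B
Take 60 from A

Merged: [1, 4, 5, 12, 44, 60, 95]


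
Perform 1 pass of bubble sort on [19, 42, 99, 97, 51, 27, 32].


Initial: [19, 42, 99, 97, 51, 27, 32]
Pass 1: [19, 42, 97, 51, 27, 32, 99] (4 swaps)

After 1 pass: [19, 42, 97, 51, 27, 32, 99]


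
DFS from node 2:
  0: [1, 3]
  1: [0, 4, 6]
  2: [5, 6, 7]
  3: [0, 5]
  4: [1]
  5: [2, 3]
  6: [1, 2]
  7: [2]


Visit 2, push [7, 6, 5]
Visit 5, push [3]
Visit 3, push [0]
Visit 0, push [1]
Visit 1, push [6, 4]
Visit 4, push []
Visit 6, push []
Visit 7, push []

DFS order: [2, 5, 3, 0, 1, 4, 6, 7]


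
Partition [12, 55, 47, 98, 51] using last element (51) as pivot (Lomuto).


Pivot: 51
  12 <= 51: advance i (no swap)
  47 <= 51: swap -> [12, 47, 55, 98, 51]
Place pivot at 2: [12, 47, 51, 98, 55]

Partitioned: [12, 47, 51, 98, 55]


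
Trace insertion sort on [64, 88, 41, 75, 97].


Initial: [64, 88, 41, 75, 97]
Insert 88: [64, 88, 41, 75, 97]
Insert 41: [41, 64, 88, 75, 97]
Insert 75: [41, 64, 75, 88, 97]
Insert 97: [41, 64, 75, 88, 97]

Sorted: [41, 64, 75, 88, 97]


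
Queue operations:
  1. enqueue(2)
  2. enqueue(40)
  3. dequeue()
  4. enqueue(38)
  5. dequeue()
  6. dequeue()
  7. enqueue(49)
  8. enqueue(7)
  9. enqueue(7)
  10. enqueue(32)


enqueue(2) -> [2]
enqueue(40) -> [2, 40]
dequeue()->2, [40]
enqueue(38) -> [40, 38]
dequeue()->40, [38]
dequeue()->38, []
enqueue(49) -> [49]
enqueue(7) -> [49, 7]
enqueue(7) -> [49, 7, 7]
enqueue(32) -> [49, 7, 7, 32]

Final queue: [49, 7, 7, 32]


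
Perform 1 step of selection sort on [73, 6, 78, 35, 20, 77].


Initial: [73, 6, 78, 35, 20, 77]
Step 1: min=6 at 1
  Swap: [6, 73, 78, 35, 20, 77]

After 1 step: [6, 73, 78, 35, 20, 77]


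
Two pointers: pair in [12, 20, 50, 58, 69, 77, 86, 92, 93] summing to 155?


lo=0(12)+hi=8(93)=105
lo=1(20)+hi=8(93)=113
lo=2(50)+hi=8(93)=143
lo=3(58)+hi=8(93)=151
lo=4(69)+hi=8(93)=162
lo=4(69)+hi=7(92)=161
lo=4(69)+hi=6(86)=155

Yes: 69+86=155


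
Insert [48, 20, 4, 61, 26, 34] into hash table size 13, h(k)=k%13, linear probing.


Insert 48: h=9 -> slot 9
Insert 20: h=7 -> slot 7
Insert 4: h=4 -> slot 4
Insert 61: h=9, 1 probes -> slot 10
Insert 26: h=0 -> slot 0
Insert 34: h=8 -> slot 8

Table: [26, None, None, None, 4, None, None, 20, 34, 48, 61, None, None]


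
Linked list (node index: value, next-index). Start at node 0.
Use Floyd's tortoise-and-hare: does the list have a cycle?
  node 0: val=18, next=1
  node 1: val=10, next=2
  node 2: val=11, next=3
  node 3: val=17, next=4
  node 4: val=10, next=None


Floyd's tortoise (slow, +1) and hare (fast, +2):
  init: slow=0, fast=0
  step 1: slow=1, fast=2
  step 2: slow=2, fast=4
  step 3: fast -> None, no cycle

Cycle: no


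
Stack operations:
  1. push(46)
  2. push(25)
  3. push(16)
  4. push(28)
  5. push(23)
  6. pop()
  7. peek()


push(46) -> [46]
push(25) -> [46, 25]
push(16) -> [46, 25, 16]
push(28) -> [46, 25, 16, 28]
push(23) -> [46, 25, 16, 28, 23]
pop()->23, [46, 25, 16, 28]
peek()->28

Final stack: [46, 25, 16, 28]


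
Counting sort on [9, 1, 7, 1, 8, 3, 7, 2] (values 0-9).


Input: [9, 1, 7, 1, 8, 3, 7, 2]
Counts: [0, 2, 1, 1, 0, 0, 0, 2, 1, 1]

Sorted: [1, 1, 2, 3, 7, 7, 8, 9]


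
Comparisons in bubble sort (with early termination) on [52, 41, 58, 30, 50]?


Algorithm: bubble sort (with early termination)
Input: [52, 41, 58, 30, 50]
Sorted: [30, 41, 50, 52, 58]

10


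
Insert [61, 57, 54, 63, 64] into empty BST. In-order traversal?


Insert 61: root
Insert 57: L from 61
Insert 54: L from 61 -> L from 57
Insert 63: R from 61
Insert 64: R from 61 -> R from 63

In-order: [54, 57, 61, 63, 64]


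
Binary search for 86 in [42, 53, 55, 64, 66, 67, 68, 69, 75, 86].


Step 1: lo=0, hi=9, mid=4, val=66
Step 2: lo=5, hi=9, mid=7, val=69
Step 3: lo=8, hi=9, mid=8, val=75
Step 4: lo=9, hi=9, mid=9, val=86

Found at index 9


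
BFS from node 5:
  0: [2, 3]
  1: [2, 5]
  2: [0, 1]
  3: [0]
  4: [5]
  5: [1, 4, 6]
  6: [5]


Visit 5, enqueue [1, 4, 6]
Visit 1, enqueue [2]
Visit 4, enqueue []
Visit 6, enqueue []
Visit 2, enqueue [0]
Visit 0, enqueue [3]
Visit 3, enqueue []

BFS order: [5, 1, 4, 6, 2, 0, 3]


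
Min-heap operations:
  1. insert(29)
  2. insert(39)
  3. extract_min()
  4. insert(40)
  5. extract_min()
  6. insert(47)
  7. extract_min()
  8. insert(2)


insert(29) -> [29]
insert(39) -> [29, 39]
extract_min()->29, [39]
insert(40) -> [39, 40]
extract_min()->39, [40]
insert(47) -> [40, 47]
extract_min()->40, [47]
insert(2) -> [2, 47]

Final heap: [2, 47]


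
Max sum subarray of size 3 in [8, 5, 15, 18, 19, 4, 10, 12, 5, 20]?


[0:3]: 28
[1:4]: 38
[2:5]: 52
[3:6]: 41
[4:7]: 33
[5:8]: 26
[6:9]: 27
[7:10]: 37

Max: 52 at [2:5]


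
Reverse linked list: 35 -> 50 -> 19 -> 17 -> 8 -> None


Step 1: curr=35, set curr.next=prev(None) | reversed so far: 35
Step 2: curr=50, set curr.next=prev(35) | reversed so far: 50 -> 35
Step 3: curr=19, set curr.next=prev(50) | reversed so far: 19 -> 50 -> 35
Step 4: curr=17, set curr.next=prev(19) | reversed so far: 17 -> 19 -> 50 -> 35
Step 5: curr=8, set curr.next=prev(17) | reversed so far: 8 -> 17 -> 19 -> 50 -> 35

8 -> 17 -> 19 -> 50 -> 35 -> None


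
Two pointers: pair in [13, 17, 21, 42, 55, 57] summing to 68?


lo=0(13)+hi=5(57)=70
lo=0(13)+hi=4(55)=68

Yes: 13+55=68


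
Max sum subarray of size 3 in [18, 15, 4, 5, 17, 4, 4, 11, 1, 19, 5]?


[0:3]: 37
[1:4]: 24
[2:5]: 26
[3:6]: 26
[4:7]: 25
[5:8]: 19
[6:9]: 16
[7:10]: 31
[8:11]: 25

Max: 37 at [0:3]


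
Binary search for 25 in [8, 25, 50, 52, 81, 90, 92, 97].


Step 1: lo=0, hi=7, mid=3, val=52
Step 2: lo=0, hi=2, mid=1, val=25

Found at index 1


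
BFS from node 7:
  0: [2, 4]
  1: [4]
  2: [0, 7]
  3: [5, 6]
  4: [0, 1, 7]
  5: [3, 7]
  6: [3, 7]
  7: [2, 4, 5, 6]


Visit 7, enqueue [2, 4, 5, 6]
Visit 2, enqueue [0]
Visit 4, enqueue [1]
Visit 5, enqueue [3]
Visit 6, enqueue []
Visit 0, enqueue []
Visit 1, enqueue []
Visit 3, enqueue []

BFS order: [7, 2, 4, 5, 6, 0, 1, 3]


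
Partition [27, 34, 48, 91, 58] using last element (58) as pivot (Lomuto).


Pivot: 58
  27 <= 58: advance i (no swap)
  34 <= 58: advance i (no swap)
  48 <= 58: advance i (no swap)
Place pivot at 3: [27, 34, 48, 58, 91]

Partitioned: [27, 34, 48, 58, 91]


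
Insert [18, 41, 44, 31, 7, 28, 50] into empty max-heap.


Insert 18: [18]
Insert 41: [41, 18]
Insert 44: [44, 18, 41]
Insert 31: [44, 31, 41, 18]
Insert 7: [44, 31, 41, 18, 7]
Insert 28: [44, 31, 41, 18, 7, 28]
Insert 50: [50, 31, 44, 18, 7, 28, 41]

Final heap: [50, 31, 44, 18, 7, 28, 41]


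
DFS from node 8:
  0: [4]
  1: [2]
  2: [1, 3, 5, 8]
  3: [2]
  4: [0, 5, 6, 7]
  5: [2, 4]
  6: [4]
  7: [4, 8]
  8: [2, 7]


Visit 8, push [7, 2]
Visit 2, push [5, 3, 1]
Visit 1, push []
Visit 3, push []
Visit 5, push [4]
Visit 4, push [7, 6, 0]
Visit 0, push []
Visit 6, push []
Visit 7, push []

DFS order: [8, 2, 1, 3, 5, 4, 0, 6, 7]


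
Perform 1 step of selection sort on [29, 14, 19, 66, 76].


Initial: [29, 14, 19, 66, 76]
Step 1: min=14 at 1
  Swap: [14, 29, 19, 66, 76]

After 1 step: [14, 29, 19, 66, 76]


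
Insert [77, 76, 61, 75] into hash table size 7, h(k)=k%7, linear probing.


Insert 77: h=0 -> slot 0
Insert 76: h=6 -> slot 6
Insert 61: h=5 -> slot 5
Insert 75: h=5, 3 probes -> slot 1

Table: [77, 75, None, None, None, 61, 76]


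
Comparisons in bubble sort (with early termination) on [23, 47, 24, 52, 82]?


Algorithm: bubble sort (with early termination)
Input: [23, 47, 24, 52, 82]
Sorted: [23, 24, 47, 52, 82]

7


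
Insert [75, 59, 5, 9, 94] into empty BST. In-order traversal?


Insert 75: root
Insert 59: L from 75
Insert 5: L from 75 -> L from 59
Insert 9: L from 75 -> L from 59 -> R from 5
Insert 94: R from 75

In-order: [5, 9, 59, 75, 94]


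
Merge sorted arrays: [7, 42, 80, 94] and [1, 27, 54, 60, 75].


Take 1 from B
Take 7 from A
Take 27 from B
Take 42 from A
Take 54 from B
Take 60 from B
Take 75 from B

Merged: [1, 7, 27, 42, 54, 60, 75, 80, 94]


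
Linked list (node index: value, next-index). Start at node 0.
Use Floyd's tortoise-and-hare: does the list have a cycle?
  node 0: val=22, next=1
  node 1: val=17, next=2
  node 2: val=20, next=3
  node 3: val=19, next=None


Floyd's tortoise (slow, +1) and hare (fast, +2):
  init: slow=0, fast=0
  step 1: slow=1, fast=2
  step 2: fast 2->3->None, no cycle

Cycle: no


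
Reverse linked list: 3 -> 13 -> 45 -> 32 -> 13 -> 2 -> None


Step 1: curr=3, set curr.next=prev(None) | reversed so far: 3
Step 2: curr=13, set curr.next=prev(3) | reversed so far: 13 -> 3
Step 3: curr=45, set curr.next=prev(13) | reversed so far: 45 -> 13 -> 3
Step 4: curr=32, set curr.next=prev(45) | reversed so far: 32 -> 45 -> 13 -> 3
Step 5: curr=13, set curr.next=prev(32) | reversed so far: 13 -> 32 -> 45 -> 13 -> 3
Step 6: curr=2, set curr.next=prev(13) | reversed so far: 2 -> 13 -> 32 -> 45 -> 13 -> 3

2 -> 13 -> 32 -> 45 -> 13 -> 3 -> None


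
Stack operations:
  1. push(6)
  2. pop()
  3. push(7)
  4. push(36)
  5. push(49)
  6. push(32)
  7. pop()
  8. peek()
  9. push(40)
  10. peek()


push(6) -> [6]
pop()->6, []
push(7) -> [7]
push(36) -> [7, 36]
push(49) -> [7, 36, 49]
push(32) -> [7, 36, 49, 32]
pop()->32, [7, 36, 49]
peek()->49
push(40) -> [7, 36, 49, 40]
peek()->40

Final stack: [7, 36, 49, 40]


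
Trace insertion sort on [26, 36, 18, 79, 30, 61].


Initial: [26, 36, 18, 79, 30, 61]
Insert 36: [26, 36, 18, 79, 30, 61]
Insert 18: [18, 26, 36, 79, 30, 61]
Insert 79: [18, 26, 36, 79, 30, 61]
Insert 30: [18, 26, 30, 36, 79, 61]
Insert 61: [18, 26, 30, 36, 61, 79]

Sorted: [18, 26, 30, 36, 61, 79]


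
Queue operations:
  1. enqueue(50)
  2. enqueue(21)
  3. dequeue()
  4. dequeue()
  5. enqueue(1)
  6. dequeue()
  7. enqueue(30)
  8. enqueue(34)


enqueue(50) -> [50]
enqueue(21) -> [50, 21]
dequeue()->50, [21]
dequeue()->21, []
enqueue(1) -> [1]
dequeue()->1, []
enqueue(30) -> [30]
enqueue(34) -> [30, 34]

Final queue: [30, 34]


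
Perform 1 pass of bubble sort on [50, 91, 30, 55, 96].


Initial: [50, 91, 30, 55, 96]
Pass 1: [50, 30, 55, 91, 96] (2 swaps)

After 1 pass: [50, 30, 55, 91, 96]


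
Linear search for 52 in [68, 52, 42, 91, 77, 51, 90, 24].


i=0: 68!=52
i=1: 52==52 found!

Found at 1, 2 comps


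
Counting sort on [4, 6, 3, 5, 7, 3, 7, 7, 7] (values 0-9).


Input: [4, 6, 3, 5, 7, 3, 7, 7, 7]
Counts: [0, 0, 0, 2, 1, 1, 1, 4, 0, 0]

Sorted: [3, 3, 4, 5, 6, 7, 7, 7, 7]


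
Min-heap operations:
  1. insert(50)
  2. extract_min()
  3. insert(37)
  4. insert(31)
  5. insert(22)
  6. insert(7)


insert(50) -> [50]
extract_min()->50, []
insert(37) -> [37]
insert(31) -> [31, 37]
insert(22) -> [22, 37, 31]
insert(7) -> [7, 22, 31, 37]

Final heap: [7, 22, 31, 37]


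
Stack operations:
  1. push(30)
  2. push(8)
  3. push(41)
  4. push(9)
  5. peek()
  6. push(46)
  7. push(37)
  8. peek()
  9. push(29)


push(30) -> [30]
push(8) -> [30, 8]
push(41) -> [30, 8, 41]
push(9) -> [30, 8, 41, 9]
peek()->9
push(46) -> [30, 8, 41, 9, 46]
push(37) -> [30, 8, 41, 9, 46, 37]
peek()->37
push(29) -> [30, 8, 41, 9, 46, 37, 29]

Final stack: [30, 8, 41, 9, 46, 37, 29]


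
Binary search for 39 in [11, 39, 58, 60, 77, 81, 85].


Step 1: lo=0, hi=6, mid=3, val=60
Step 2: lo=0, hi=2, mid=1, val=39

Found at index 1


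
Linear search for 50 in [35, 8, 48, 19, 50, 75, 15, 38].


i=0: 35!=50
i=1: 8!=50
i=2: 48!=50
i=3: 19!=50
i=4: 50==50 found!

Found at 4, 5 comps


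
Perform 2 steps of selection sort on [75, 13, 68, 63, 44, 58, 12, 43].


Initial: [75, 13, 68, 63, 44, 58, 12, 43]
Step 1: min=12 at 6
  Swap: [12, 13, 68, 63, 44, 58, 75, 43]
Step 2: min=13 at 1
  Swap: [12, 13, 68, 63, 44, 58, 75, 43]

After 2 steps: [12, 13, 68, 63, 44, 58, 75, 43]


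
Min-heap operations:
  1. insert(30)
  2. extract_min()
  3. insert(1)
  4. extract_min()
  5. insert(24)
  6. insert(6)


insert(30) -> [30]
extract_min()->30, []
insert(1) -> [1]
extract_min()->1, []
insert(24) -> [24]
insert(6) -> [6, 24]

Final heap: [6, 24]


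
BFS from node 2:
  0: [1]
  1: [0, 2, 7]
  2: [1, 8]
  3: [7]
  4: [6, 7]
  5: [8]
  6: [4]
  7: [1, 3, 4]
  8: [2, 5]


Visit 2, enqueue [1, 8]
Visit 1, enqueue [0, 7]
Visit 8, enqueue [5]
Visit 0, enqueue []
Visit 7, enqueue [3, 4]
Visit 5, enqueue []
Visit 3, enqueue []
Visit 4, enqueue [6]
Visit 6, enqueue []

BFS order: [2, 1, 8, 0, 7, 5, 3, 4, 6]


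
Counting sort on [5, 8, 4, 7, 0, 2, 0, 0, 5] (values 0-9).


Input: [5, 8, 4, 7, 0, 2, 0, 0, 5]
Counts: [3, 0, 1, 0, 1, 2, 0, 1, 1, 0]

Sorted: [0, 0, 0, 2, 4, 5, 5, 7, 8]


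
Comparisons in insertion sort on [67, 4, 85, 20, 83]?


Algorithm: insertion sort
Input: [67, 4, 85, 20, 83]
Sorted: [4, 20, 67, 83, 85]

7


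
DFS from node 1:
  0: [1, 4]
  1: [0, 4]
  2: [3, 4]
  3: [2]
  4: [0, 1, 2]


Visit 1, push [4, 0]
Visit 0, push [4]
Visit 4, push [2]
Visit 2, push [3]
Visit 3, push []

DFS order: [1, 0, 4, 2, 3]


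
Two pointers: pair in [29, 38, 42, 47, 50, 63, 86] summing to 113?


lo=0(29)+hi=6(86)=115
lo=0(29)+hi=5(63)=92
lo=1(38)+hi=5(63)=101
lo=2(42)+hi=5(63)=105
lo=3(47)+hi=5(63)=110
lo=4(50)+hi=5(63)=113

Yes: 50+63=113


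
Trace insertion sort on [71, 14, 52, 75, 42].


Initial: [71, 14, 52, 75, 42]
Insert 14: [14, 71, 52, 75, 42]
Insert 52: [14, 52, 71, 75, 42]
Insert 75: [14, 52, 71, 75, 42]
Insert 42: [14, 42, 52, 71, 75]

Sorted: [14, 42, 52, 71, 75]


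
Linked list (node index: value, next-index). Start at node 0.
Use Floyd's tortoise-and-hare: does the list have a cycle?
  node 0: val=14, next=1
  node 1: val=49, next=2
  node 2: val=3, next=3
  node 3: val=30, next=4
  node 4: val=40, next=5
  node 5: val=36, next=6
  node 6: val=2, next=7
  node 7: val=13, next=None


Floyd's tortoise (slow, +1) and hare (fast, +2):
  init: slow=0, fast=0
  step 1: slow=1, fast=2
  step 2: slow=2, fast=4
  step 3: slow=3, fast=6
  step 4: fast 6->7->None, no cycle

Cycle: no


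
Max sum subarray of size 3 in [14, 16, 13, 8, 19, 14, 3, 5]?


[0:3]: 43
[1:4]: 37
[2:5]: 40
[3:6]: 41
[4:7]: 36
[5:8]: 22

Max: 43 at [0:3]


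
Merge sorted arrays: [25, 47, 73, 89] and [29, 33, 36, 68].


Take 25 from A
Take 29 from B
Take 33 from B
Take 36 from B
Take 47 from A
Take 68 from B

Merged: [25, 29, 33, 36, 47, 68, 73, 89]


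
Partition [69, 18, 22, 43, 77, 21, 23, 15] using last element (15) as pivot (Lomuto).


Pivot: 15
Place pivot at 0: [15, 18, 22, 43, 77, 21, 23, 69]

Partitioned: [15, 18, 22, 43, 77, 21, 23, 69]


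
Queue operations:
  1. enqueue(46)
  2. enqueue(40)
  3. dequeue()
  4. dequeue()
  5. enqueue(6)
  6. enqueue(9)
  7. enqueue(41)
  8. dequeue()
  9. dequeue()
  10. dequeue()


enqueue(46) -> [46]
enqueue(40) -> [46, 40]
dequeue()->46, [40]
dequeue()->40, []
enqueue(6) -> [6]
enqueue(9) -> [6, 9]
enqueue(41) -> [6, 9, 41]
dequeue()->6, [9, 41]
dequeue()->9, [41]
dequeue()->41, []

Final queue: []


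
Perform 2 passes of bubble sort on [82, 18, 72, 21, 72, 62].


Initial: [82, 18, 72, 21, 72, 62]
Pass 1: [18, 72, 21, 72, 62, 82] (5 swaps)
Pass 2: [18, 21, 72, 62, 72, 82] (2 swaps)

After 2 passes: [18, 21, 72, 62, 72, 82]


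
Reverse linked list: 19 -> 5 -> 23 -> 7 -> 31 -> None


Step 1: curr=19, set curr.next=prev(None) | reversed so far: 19
Step 2: curr=5, set curr.next=prev(19) | reversed so far: 5 -> 19
Step 3: curr=23, set curr.next=prev(5) | reversed so far: 23 -> 5 -> 19
Step 4: curr=7, set curr.next=prev(23) | reversed so far: 7 -> 23 -> 5 -> 19
Step 5: curr=31, set curr.next=prev(7) | reversed so far: 31 -> 7 -> 23 -> 5 -> 19

31 -> 7 -> 23 -> 5 -> 19 -> None


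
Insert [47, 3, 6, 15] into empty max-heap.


Insert 47: [47]
Insert 3: [47, 3]
Insert 6: [47, 3, 6]
Insert 15: [47, 15, 6, 3]

Final heap: [47, 15, 6, 3]


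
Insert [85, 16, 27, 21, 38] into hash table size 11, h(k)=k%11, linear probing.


Insert 85: h=8 -> slot 8
Insert 16: h=5 -> slot 5
Insert 27: h=5, 1 probes -> slot 6
Insert 21: h=10 -> slot 10
Insert 38: h=5, 2 probes -> slot 7

Table: [None, None, None, None, None, 16, 27, 38, 85, None, 21]


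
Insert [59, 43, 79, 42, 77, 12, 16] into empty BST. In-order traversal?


Insert 59: root
Insert 43: L from 59
Insert 79: R from 59
Insert 42: L from 59 -> L from 43
Insert 77: R from 59 -> L from 79
Insert 12: L from 59 -> L from 43 -> L from 42
Insert 16: L from 59 -> L from 43 -> L from 42 -> R from 12

In-order: [12, 16, 42, 43, 59, 77, 79]


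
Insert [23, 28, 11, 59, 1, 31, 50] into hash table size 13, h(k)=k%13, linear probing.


Insert 23: h=10 -> slot 10
Insert 28: h=2 -> slot 2
Insert 11: h=11 -> slot 11
Insert 59: h=7 -> slot 7
Insert 1: h=1 -> slot 1
Insert 31: h=5 -> slot 5
Insert 50: h=11, 1 probes -> slot 12

Table: [None, 1, 28, None, None, 31, None, 59, None, None, 23, 11, 50]


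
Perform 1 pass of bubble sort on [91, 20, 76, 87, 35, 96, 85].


Initial: [91, 20, 76, 87, 35, 96, 85]
Pass 1: [20, 76, 87, 35, 91, 85, 96] (5 swaps)

After 1 pass: [20, 76, 87, 35, 91, 85, 96]


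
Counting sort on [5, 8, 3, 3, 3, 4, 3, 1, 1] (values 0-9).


Input: [5, 8, 3, 3, 3, 4, 3, 1, 1]
Counts: [0, 2, 0, 4, 1, 1, 0, 0, 1, 0]

Sorted: [1, 1, 3, 3, 3, 3, 4, 5, 8]


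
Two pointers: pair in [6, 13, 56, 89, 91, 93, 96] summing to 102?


lo=0(6)+hi=6(96)=102

Yes: 6+96=102


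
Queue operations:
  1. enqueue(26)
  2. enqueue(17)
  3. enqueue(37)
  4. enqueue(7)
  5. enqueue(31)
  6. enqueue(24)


enqueue(26) -> [26]
enqueue(17) -> [26, 17]
enqueue(37) -> [26, 17, 37]
enqueue(7) -> [26, 17, 37, 7]
enqueue(31) -> [26, 17, 37, 7, 31]
enqueue(24) -> [26, 17, 37, 7, 31, 24]

Final queue: [26, 17, 37, 7, 31, 24]


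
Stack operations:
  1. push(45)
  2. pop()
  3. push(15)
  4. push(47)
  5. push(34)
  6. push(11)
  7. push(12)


push(45) -> [45]
pop()->45, []
push(15) -> [15]
push(47) -> [15, 47]
push(34) -> [15, 47, 34]
push(11) -> [15, 47, 34, 11]
push(12) -> [15, 47, 34, 11, 12]

Final stack: [15, 47, 34, 11, 12]


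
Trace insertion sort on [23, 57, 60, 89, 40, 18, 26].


Initial: [23, 57, 60, 89, 40, 18, 26]
Insert 57: [23, 57, 60, 89, 40, 18, 26]
Insert 60: [23, 57, 60, 89, 40, 18, 26]
Insert 89: [23, 57, 60, 89, 40, 18, 26]
Insert 40: [23, 40, 57, 60, 89, 18, 26]
Insert 18: [18, 23, 40, 57, 60, 89, 26]
Insert 26: [18, 23, 26, 40, 57, 60, 89]

Sorted: [18, 23, 26, 40, 57, 60, 89]
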